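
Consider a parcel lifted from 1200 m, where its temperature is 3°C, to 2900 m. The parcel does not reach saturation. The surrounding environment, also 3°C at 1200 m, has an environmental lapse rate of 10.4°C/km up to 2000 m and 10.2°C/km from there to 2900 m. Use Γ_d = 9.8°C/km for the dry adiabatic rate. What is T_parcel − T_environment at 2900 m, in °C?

Parcel:
  1200–2900 m, dry: Δz = 1.7 km ⇒ ΔT = -16.66°C; T = -13.66°C
Environment:
  1200–2000 m, environment, lower layer: Δz = 0.8 km ⇒ ΔT = -8.32°C; T = -5.32°C
  2000–2900 m, environment, upper layer: Δz = 0.9 km ⇒ ΔT = -9.18°C; T = -14.5°C
T_parcel − T_env = -13.66 − (-14.5) = +0.84°C

+0.84°C (parcel warmer than environment)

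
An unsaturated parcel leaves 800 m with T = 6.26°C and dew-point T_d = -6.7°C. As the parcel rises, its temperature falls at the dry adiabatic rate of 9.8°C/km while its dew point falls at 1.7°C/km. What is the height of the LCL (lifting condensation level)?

2400 m

T and T_d converge at 9.8 − 1.7 = 8.1°C per km
Height above start = (6.26 − (-6.7)) / 8.1 = 1.6 km
LCL altitude = 800 m + 1600 m = 2400 m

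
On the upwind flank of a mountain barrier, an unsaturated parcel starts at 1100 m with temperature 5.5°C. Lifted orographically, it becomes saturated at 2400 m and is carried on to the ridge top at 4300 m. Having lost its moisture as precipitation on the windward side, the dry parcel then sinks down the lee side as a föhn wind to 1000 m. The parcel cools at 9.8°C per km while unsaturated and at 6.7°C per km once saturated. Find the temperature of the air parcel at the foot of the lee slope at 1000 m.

12.37°C

1100 → 2400 m (dry, 9.8°C/km): ΔT = -9.8 × 1.3 = -12.74°C → T = -7.24°C
2400 → 4300 m (saturated, 6.7°C/km): ΔT = -6.7 × 1.9 = -12.73°C → T = -19.97°C
4300 → 1000 m (dry descent, 9.8°C/km): ΔT = +9.8 × 3.3 = +32.34°C → T = 12.37°C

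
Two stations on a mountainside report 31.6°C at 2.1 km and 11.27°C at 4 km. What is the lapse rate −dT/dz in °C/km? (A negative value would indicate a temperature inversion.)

10.7°C/km

Γ = −ΔT/Δz = (31.6 − 11.27) / (4000 − 2100) m
  = 20.33°C / 1.9 km = 10.7°C/km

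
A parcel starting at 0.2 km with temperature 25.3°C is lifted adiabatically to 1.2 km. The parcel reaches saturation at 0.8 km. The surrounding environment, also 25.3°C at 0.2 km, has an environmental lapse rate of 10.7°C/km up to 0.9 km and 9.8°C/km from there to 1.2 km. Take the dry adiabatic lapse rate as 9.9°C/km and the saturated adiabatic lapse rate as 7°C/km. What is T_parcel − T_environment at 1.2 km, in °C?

+1.69°C (parcel warmer than environment)

Parcel:
  Dry to 800 m: -9.9 × 0.6 km = -5.94°C, so T = 19.36°C.
  Saturated to 1200 m: -7 × 0.4 km = -2.8°C, so T = 16.56°C.
Environment:
  Environment, lower layer to 900 m: -10.7 × 0.7 km = -7.49°C, so T = 17.81°C.
  Environment, upper layer to 1200 m: -9.8 × 0.3 km = -2.94°C, so T = 14.87°C.
T_parcel − T_env = 16.56 − 14.87 = +1.69°C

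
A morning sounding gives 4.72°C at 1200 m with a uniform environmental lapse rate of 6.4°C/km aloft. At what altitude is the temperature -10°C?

3500 m

Height above start = (4.72 − (-10)) / 6.4 = 2.3 km
Altitude = 1200 m + 2300 m = 3500 m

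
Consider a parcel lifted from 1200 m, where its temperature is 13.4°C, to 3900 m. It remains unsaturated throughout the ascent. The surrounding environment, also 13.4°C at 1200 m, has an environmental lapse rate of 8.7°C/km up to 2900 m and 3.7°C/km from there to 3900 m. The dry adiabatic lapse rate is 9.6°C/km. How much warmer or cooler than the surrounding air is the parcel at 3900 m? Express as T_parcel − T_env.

-7.43°C (parcel cooler than environment)

Parcel:
  1200–3900 m, dry: Δz = 2.7 km ⇒ ΔT = -25.92°C; T = -12.52°C
Environment:
  1200–2900 m, environment, lower layer: Δz = 1.7 km ⇒ ΔT = -14.79°C; T = -1.39°C
  2900–3900 m, environment, upper layer: Δz = 1 km ⇒ ΔT = -3.7°C; T = -5.09°C
T_parcel − T_env = -12.52 − (-5.09) = -7.43°C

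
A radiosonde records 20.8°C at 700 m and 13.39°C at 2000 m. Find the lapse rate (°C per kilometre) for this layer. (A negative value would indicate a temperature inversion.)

5.7°C/km

Γ = −ΔT/Δz = (20.8 − 13.39) / (2000 − 700) m
  = 7.41°C / 1.3 km = 5.7°C/km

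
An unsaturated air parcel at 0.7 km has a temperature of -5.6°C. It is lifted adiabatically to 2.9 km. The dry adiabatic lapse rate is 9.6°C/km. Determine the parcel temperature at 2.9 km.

700–2900 m, dry adiabatic: Δz = 2.2 km ⇒ ΔT = -21.12°C; T = -26.72°C

-26.72°C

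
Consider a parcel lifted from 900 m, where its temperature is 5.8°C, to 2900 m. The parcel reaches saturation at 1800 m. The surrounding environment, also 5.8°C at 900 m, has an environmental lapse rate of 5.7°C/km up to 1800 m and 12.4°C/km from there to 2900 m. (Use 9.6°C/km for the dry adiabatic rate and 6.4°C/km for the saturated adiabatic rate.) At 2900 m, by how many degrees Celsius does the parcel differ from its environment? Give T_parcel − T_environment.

Parcel:
  900 → 1800 m (dry, 9.6°C/km): ΔT = -9.6 × 0.9 = -8.64°C → T = -2.84°C
  1800 → 2900 m (saturated, 6.4°C/km): ΔT = -6.4 × 1.1 = -7.04°C → T = -9.88°C
Environment:
  900 → 1800 m (environment, lower layer, 5.7°C/km): ΔT = -5.7 × 0.9 = -5.13°C → T = 0.67°C
  1800 → 2900 m (environment, upper layer, 12.4°C/km): ΔT = -12.4 × 1.1 = -13.64°C → T = -12.97°C
T_parcel − T_env = -9.88 − (-12.97) = +3.09°C

+3.09°C (parcel warmer than environment)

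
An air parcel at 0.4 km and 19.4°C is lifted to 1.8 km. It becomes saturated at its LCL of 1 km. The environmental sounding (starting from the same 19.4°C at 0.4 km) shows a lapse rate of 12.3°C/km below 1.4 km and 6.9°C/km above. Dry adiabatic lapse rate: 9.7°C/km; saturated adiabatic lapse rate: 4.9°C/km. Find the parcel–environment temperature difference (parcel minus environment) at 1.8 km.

Parcel:
  From 400 m to 1000 m (dry): cools by 9.7 × 0.6 = 5.82°C, giving 13.58°C.
  From 1000 m to 1800 m (saturated): cools by 4.9 × 0.8 = 3.92°C, giving 9.66°C.
Environment:
  From 400 m to 1400 m (environment, lower layer): cools by 12.3 × 1 = 12.3°C, giving 7.1°C.
  From 1400 m to 1800 m (environment, upper layer): cools by 6.9 × 0.4 = 2.76°C, giving 4.34°C.
T_parcel − T_env = 9.66 − 4.34 = +5.32°C

+5.32°C (parcel warmer than environment)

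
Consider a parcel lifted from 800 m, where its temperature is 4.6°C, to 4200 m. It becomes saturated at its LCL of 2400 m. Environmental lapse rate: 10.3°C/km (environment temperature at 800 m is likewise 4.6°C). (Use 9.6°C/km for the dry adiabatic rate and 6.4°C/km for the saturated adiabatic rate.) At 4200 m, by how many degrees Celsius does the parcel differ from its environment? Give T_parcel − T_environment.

+8.14°C (parcel warmer than environment)

Parcel:
  Dry to 2400 m: -9.6 × 1.6 km = -15.36°C, so T = -10.76°C.
  Saturated to 4200 m: -6.4 × 1.8 km = -11.52°C, so T = -22.28°C.
Environment:
  Environment to 4200 m: -10.3 × 3.4 km = -35.02°C, so T = -30.42°C.
T_parcel − T_env = -22.28 − (-30.42) = +8.14°C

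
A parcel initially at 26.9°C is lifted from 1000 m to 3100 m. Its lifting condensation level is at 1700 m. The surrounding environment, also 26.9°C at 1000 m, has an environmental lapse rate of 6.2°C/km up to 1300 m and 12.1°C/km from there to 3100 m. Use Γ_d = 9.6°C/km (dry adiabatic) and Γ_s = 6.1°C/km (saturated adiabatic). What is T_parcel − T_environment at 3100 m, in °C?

Parcel:
  1000–1700 m, dry: Δz = 0.7 km ⇒ ΔT = -6.72°C; T = 20.18°C
  1700–3100 m, saturated: Δz = 1.4 km ⇒ ΔT = -8.54°C; T = 11.64°C
Environment:
  1000–1300 m, environment, lower layer: Δz = 0.3 km ⇒ ΔT = -1.86°C; T = 25.04°C
  1300–3100 m, environment, upper layer: Δz = 1.8 km ⇒ ΔT = -21.78°C; T = 3.26°C
T_parcel − T_env = 11.64 − 3.26 = +8.38°C

+8.38°C (parcel warmer than environment)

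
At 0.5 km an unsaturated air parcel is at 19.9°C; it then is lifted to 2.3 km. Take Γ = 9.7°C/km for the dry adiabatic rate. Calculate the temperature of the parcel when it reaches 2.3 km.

2.44°C

500–2300 m, dry adiabatic: Δz = 1.8 km ⇒ ΔT = -17.46°C; T = 2.44°C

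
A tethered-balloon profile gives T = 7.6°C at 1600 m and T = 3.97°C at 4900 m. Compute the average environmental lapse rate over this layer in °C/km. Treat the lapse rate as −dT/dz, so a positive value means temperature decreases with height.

Γ = −ΔT/Δz = (7.6 − 3.97) / (4900 − 1600) m
  = 3.63°C / 3.3 km = 1.1°C/km

1.1°C/km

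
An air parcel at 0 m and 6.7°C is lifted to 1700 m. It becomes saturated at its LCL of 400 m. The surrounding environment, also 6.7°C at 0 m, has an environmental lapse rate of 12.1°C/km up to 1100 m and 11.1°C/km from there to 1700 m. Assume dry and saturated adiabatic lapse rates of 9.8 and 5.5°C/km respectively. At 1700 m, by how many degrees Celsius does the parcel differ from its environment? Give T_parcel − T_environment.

+8.9°C (parcel warmer than environment)

Parcel:
  0 → 400 m (dry, 9.8°C/km): ΔT = -9.8 × 0.4 = -3.92°C → T = 2.78°C
  400 → 1700 m (saturated, 5.5°C/km): ΔT = -5.5 × 1.3 = -7.15°C → T = -4.37°C
Environment:
  0 → 1100 m (environment, lower layer, 12.1°C/km): ΔT = -12.1 × 1.1 = -13.31°C → T = -6.61°C
  1100 → 1700 m (environment, upper layer, 11.1°C/km): ΔT = -11.1 × 0.6 = -6.66°C → T = -13.27°C
T_parcel − T_env = -4.37 − (-13.27) = +8.9°C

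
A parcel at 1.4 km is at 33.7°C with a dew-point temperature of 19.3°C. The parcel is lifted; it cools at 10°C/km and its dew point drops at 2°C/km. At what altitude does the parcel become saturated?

3.2 km

T and T_d converge at 10 − 2 = 8°C per km
Height above start = (33.7 − 19.3) / 8 = 1.8 km
LCL altitude = 1400 m + 1800 m = 3200 m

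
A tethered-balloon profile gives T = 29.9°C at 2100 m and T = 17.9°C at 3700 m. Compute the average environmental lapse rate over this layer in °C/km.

Γ = −ΔT/Δz = (29.9 − 17.9) / (3700 − 2100) m
  = 12°C / 1.6 km = 7.5°C/km

7.5°C/km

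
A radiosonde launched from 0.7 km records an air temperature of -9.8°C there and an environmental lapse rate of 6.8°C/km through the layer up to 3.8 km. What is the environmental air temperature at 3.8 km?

From 700 m to 3800 m (environmental): cools by 6.8 × 3.1 = 21.08°C, giving -30.88°C.

-30.88°C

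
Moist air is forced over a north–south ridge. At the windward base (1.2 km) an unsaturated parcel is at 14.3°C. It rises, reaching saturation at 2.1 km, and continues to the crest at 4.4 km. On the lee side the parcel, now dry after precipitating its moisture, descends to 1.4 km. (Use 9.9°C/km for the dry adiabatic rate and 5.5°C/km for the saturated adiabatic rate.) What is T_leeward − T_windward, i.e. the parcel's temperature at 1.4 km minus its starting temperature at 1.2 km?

1200 → 2100 m (dry, 9.9°C/km): ΔT = -9.9 × 0.9 = -8.91°C → T = 5.39°C
2100 → 4400 m (saturated, 5.5°C/km): ΔT = -5.5 × 2.3 = -12.65°C → T = -7.26°C
4400 → 1400 m (dry descent, 9.9°C/km): ΔT = +9.9 × 3 = +29.7°C → T = 22.44°C
Net change vs windward start: 22.44 − 14.3 = +8.14°C

+8.14°C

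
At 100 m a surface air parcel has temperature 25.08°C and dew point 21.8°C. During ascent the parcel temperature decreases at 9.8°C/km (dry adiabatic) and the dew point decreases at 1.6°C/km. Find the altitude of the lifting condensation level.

T and T_d converge at 9.8 − 1.6 = 8.2°C per km
Height above start = (25.08 − 21.8) / 8.2 = 0.4 km
LCL altitude = 100 m + 400 m = 500 m

500 m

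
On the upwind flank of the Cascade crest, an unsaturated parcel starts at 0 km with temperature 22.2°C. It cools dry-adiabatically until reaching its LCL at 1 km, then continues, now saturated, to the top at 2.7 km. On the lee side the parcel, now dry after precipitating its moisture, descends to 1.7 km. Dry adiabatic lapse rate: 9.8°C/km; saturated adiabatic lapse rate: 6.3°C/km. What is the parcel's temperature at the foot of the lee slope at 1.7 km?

0–1000 m, dry: Δz = 1 km ⇒ ΔT = -9.8°C; T = 12.4°C
1000–2700 m, saturated: Δz = 1.7 km ⇒ ΔT = -10.71°C; T = 1.69°C
2700–1700 m, dry descent: Δz = 1 km ⇒ ΔT = +9.8°C; T = 11.49°C

11.49°C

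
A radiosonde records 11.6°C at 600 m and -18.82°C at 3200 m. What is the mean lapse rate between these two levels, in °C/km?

11.7°C/km

Γ = −ΔT/Δz = (11.6 − (-18.82)) / (3200 − 600) m
  = 30.42°C / 2.6 km = 11.7°C/km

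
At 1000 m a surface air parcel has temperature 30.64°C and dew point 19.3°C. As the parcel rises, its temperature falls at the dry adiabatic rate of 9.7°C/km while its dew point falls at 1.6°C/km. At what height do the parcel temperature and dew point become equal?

2400 m

T and T_d converge at 9.7 − 1.6 = 8.1°C per km
Height above start = (30.64 − 19.3) / 8.1 = 1.4 km
LCL altitude = 1000 m + 1400 m = 2400 m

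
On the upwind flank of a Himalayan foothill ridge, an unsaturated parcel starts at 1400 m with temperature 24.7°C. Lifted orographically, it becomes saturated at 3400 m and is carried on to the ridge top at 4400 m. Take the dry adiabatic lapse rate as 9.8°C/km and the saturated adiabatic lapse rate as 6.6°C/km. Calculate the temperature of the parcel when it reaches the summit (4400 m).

From 1400 m to 3400 m (dry): cools by 9.8 × 2 = 19.6°C, giving 5.1°C.
From 3400 m to 4400 m (saturated): cools by 6.6 × 1 = 6.6°C, giving -1.5°C.

-1.5°C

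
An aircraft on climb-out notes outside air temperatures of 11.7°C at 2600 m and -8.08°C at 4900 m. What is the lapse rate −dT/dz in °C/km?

8.6°C/km

Γ = −ΔT/Δz = (11.7 − (-8.08)) / (4900 − 2600) m
  = 19.78°C / 2.3 km = 8.6°C/km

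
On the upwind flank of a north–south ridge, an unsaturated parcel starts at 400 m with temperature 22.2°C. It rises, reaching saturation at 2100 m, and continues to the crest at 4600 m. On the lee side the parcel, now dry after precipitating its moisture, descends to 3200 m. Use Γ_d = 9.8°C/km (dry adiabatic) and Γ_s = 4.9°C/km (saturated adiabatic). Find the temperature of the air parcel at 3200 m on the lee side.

400 → 2100 m (dry, 9.8°C/km): ΔT = -9.8 × 1.7 = -16.66°C → T = 5.54°C
2100 → 4600 m (saturated, 4.9°C/km): ΔT = -4.9 × 2.5 = -12.25°C → T = -6.71°C
4600 → 3200 m (dry descent, 9.8°C/km): ΔT = +9.8 × 1.4 = +13.72°C → T = 7.01°C

7.01°C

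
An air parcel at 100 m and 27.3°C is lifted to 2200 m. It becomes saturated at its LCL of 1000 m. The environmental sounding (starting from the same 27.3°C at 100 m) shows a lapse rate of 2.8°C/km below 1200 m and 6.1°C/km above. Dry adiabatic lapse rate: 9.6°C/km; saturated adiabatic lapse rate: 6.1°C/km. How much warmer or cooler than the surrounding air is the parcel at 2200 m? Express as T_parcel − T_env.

-6.78°C (parcel cooler than environment)

Parcel:
  100–1000 m, dry: Δz = 0.9 km ⇒ ΔT = -8.64°C; T = 18.66°C
  1000–2200 m, saturated: Δz = 1.2 km ⇒ ΔT = -7.32°C; T = 11.34°C
Environment:
  100–1200 m, environment, lower layer: Δz = 1.1 km ⇒ ΔT = -3.08°C; T = 24.22°C
  1200–2200 m, environment, upper layer: Δz = 1 km ⇒ ΔT = -6.1°C; T = 18.12°C
T_parcel − T_env = 11.34 − 18.12 = -6.78°C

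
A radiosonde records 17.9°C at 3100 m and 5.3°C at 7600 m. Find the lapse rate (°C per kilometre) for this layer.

2.8°C/km

Γ = −ΔT/Δz = (17.9 − 5.3) / (7600 − 3100) m
  = 12.6°C / 4.5 km = 2.8°C/km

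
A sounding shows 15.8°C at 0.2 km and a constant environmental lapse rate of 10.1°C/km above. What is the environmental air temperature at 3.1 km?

-13.49°C

200 → 3100 m (environmental, 10.1°C/km): ΔT = -10.1 × 2.9 = -29.29°C → T = -13.49°C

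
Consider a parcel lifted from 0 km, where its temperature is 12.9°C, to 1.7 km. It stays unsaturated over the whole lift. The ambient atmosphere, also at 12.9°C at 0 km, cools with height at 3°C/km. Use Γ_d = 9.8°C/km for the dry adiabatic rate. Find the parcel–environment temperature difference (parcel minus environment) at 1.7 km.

-11.56°C (parcel cooler than environment)

Parcel:
  From 0 m to 1700 m (dry): cools by 9.8 × 1.7 = 16.66°C, giving -3.76°C.
Environment:
  From 0 m to 1700 m (environment): cools by 3 × 1.7 = 5.1°C, giving 7.8°C.
T_parcel − T_env = -3.76 − 7.8 = -11.56°C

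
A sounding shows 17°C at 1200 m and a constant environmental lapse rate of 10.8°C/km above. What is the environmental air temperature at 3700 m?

Environmental to 3700 m: -10.8 × 2.5 km = -27°C, so T = -10°C.

-10°C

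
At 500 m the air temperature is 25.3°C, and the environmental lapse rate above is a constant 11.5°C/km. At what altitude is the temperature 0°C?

2700 m

Height above start = (25.3 − 0) / 11.5 = 2.2 km
Altitude = 500 m + 2200 m = 2700 m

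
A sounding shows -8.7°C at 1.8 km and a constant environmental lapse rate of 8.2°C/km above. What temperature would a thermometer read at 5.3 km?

-37.4°C

From 1800 m to 5300 m (environmental): cools by 8.2 × 3.5 = 28.7°C, giving -37.4°C.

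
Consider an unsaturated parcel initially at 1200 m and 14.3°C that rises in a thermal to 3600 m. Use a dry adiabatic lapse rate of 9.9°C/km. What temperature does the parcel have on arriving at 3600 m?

From 1200 m to 3600 m (dry adiabatic): cools by 9.9 × 2.4 = 23.76°C, giving -9.46°C.

-9.46°C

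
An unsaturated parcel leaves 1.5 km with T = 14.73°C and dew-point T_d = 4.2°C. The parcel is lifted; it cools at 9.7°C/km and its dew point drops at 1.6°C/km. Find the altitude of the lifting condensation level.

T and T_d converge at 9.7 − 1.6 = 8.1°C per km
Height above start = (14.73 − 4.2) / 8.1 = 1.3 km
LCL altitude = 1500 m + 1300 m = 2800 m

2.8 km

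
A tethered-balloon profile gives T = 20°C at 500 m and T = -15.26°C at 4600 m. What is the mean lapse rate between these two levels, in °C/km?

Γ = −ΔT/Δz = (20 − (-15.26)) / (4600 − 500) m
  = 35.26°C / 4.1 km = 8.6°C/km

8.6°C/km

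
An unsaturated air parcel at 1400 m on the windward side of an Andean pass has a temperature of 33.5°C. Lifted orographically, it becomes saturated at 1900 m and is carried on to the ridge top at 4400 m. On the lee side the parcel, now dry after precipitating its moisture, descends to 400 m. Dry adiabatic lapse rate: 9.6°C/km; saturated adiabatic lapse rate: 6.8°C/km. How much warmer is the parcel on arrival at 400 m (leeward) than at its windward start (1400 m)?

+16.6°C

1400–1900 m, dry: Δz = 0.5 km ⇒ ΔT = -4.8°C; T = 28.7°C
1900–4400 m, saturated: Δz = 2.5 km ⇒ ΔT = -17°C; T = 11.7°C
4400–400 m, dry descent: Δz = 4 km ⇒ ΔT = +38.4°C; T = 50.1°C
Net change vs windward start: 50.1 − 33.5 = +16.6°C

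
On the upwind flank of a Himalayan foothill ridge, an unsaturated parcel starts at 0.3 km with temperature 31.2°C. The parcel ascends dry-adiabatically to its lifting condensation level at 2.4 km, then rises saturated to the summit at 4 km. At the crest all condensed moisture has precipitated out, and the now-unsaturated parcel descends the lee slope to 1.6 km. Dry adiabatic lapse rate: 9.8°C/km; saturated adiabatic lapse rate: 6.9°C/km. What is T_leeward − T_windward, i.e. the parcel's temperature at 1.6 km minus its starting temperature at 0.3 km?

-8.1°C

From 300 m to 2400 m (dry): cools by 9.8 × 2.1 = 20.58°C, giving 10.62°C.
From 2400 m to 4000 m (saturated): cools by 6.9 × 1.6 = 11.04°C, giving -0.42°C.
From 4000 m to 1600 m (dry descent): warms by 9.8 × 2.4 = 23.52°C, giving 23.1°C.
Net change vs windward start: 23.1 − 31.2 = -8.1°C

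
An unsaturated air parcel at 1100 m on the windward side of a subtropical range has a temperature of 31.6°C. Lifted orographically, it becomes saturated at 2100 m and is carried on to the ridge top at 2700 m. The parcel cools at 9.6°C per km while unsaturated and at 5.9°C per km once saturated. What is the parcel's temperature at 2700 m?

18.46°C

From 1100 m to 2100 m (dry): cools by 9.6 × 1 = 9.6°C, giving 22°C.
From 2100 m to 2700 m (saturated): cools by 5.9 × 0.6 = 3.54°C, giving 18.46°C.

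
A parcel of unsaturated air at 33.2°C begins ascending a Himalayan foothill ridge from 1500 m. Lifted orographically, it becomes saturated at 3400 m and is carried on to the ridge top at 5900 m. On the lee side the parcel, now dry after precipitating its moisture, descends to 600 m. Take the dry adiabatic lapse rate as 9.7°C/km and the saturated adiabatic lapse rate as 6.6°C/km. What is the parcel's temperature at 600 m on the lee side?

1500–3400 m, dry: Δz = 1.9 km ⇒ ΔT = -18.43°C; T = 14.77°C
3400–5900 m, saturated: Δz = 2.5 km ⇒ ΔT = -16.5°C; T = -1.73°C
5900–600 m, dry descent: Δz = 5.3 km ⇒ ΔT = +51.41°C; T = 49.68°C

49.68°C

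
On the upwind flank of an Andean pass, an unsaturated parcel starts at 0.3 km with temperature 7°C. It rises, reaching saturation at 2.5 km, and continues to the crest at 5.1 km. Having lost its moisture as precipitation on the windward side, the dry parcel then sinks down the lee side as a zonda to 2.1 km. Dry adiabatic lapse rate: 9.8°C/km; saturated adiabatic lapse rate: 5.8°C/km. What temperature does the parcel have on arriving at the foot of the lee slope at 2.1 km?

-0.24°C

Dry to 2500 m: -9.8 × 2.2 km = -21.56°C, so T = -14.56°C.
Saturated to 5100 m: -5.8 × 2.6 km = -15.08°C, so T = -29.64°C.
Dry descent to 2100 m: +9.8 × 3 km = +29.4°C, so T = -0.24°C.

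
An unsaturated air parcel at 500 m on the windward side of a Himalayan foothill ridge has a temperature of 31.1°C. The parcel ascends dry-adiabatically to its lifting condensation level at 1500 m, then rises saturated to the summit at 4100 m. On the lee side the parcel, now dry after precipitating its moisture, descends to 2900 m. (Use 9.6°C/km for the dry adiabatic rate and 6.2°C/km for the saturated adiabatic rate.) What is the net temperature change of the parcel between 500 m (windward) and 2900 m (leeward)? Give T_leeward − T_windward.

-14.2°C

Dry to 1500 m: -9.6 × 1 km = -9.6°C, so T = 21.5°C.
Saturated to 4100 m: -6.2 × 2.6 km = -16.12°C, so T = 5.38°C.
Dry descent to 2900 m: +9.6 × 1.2 km = +11.52°C, so T = 16.9°C.
Net change vs windward start: 16.9 − 31.1 = -14.2°C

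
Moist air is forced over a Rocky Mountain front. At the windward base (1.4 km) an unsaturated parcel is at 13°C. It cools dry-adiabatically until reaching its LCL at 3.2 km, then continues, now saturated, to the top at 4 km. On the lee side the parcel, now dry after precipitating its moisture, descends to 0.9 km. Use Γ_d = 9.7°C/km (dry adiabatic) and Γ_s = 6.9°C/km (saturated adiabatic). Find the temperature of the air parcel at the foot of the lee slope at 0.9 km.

20.09°C

1400–3200 m, dry: Δz = 1.8 km ⇒ ΔT = -17.46°C; T = -4.46°C
3200–4000 m, saturated: Δz = 0.8 km ⇒ ΔT = -5.52°C; T = -9.98°C
4000–900 m, dry descent: Δz = 3.1 km ⇒ ΔT = +30.07°C; T = 20.09°C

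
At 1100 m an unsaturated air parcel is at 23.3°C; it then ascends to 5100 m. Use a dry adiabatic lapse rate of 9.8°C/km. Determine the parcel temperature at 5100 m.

Dry adiabatic to 5100 m: -9.8 × 4 km = -39.2°C, so T = -15.9°C.

-15.9°C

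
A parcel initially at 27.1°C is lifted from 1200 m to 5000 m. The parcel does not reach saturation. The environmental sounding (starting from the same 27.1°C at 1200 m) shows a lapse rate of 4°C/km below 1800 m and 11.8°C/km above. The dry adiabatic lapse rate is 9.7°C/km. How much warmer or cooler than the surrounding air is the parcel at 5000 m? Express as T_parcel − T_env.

+3.3°C (parcel warmer than environment)

Parcel:
  From 1200 m to 5000 m (dry): cools by 9.7 × 3.8 = 36.86°C, giving -9.76°C.
Environment:
  From 1200 m to 1800 m (environment, lower layer): cools by 4 × 0.6 = 2.4°C, giving 24.7°C.
  From 1800 m to 5000 m (environment, upper layer): cools by 11.8 × 3.2 = 37.76°C, giving -13.06°C.
T_parcel − T_env = -9.76 − (-13.06) = +3.3°C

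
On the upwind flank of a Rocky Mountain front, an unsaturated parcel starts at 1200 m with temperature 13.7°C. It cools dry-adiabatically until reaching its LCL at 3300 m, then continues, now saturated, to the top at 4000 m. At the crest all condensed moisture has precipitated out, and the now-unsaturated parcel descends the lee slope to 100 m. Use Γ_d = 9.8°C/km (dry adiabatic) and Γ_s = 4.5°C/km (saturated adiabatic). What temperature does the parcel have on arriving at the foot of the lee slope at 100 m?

From 1200 m to 3300 m (dry): cools by 9.8 × 2.1 = 20.58°C, giving -6.88°C.
From 3300 m to 4000 m (saturated): cools by 4.5 × 0.7 = 3.15°C, giving -10.03°C.
From 4000 m to 100 m (dry descent): warms by 9.8 × 3.9 = 38.22°C, giving 28.19°C.

28.19°C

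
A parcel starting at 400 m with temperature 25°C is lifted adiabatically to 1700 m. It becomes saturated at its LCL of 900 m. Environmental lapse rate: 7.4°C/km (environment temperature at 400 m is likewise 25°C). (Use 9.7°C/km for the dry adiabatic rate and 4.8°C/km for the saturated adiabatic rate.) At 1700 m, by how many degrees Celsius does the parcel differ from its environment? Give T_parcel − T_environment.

+0.93°C (parcel warmer than environment)

Parcel:
  From 400 m to 900 m (dry): cools by 9.7 × 0.5 = 4.85°C, giving 20.15°C.
  From 900 m to 1700 m (saturated): cools by 4.8 × 0.8 = 3.84°C, giving 16.31°C.
Environment:
  From 400 m to 1700 m (environment): cools by 7.4 × 1.3 = 9.62°C, giving 15.38°C.
T_parcel − T_env = 16.31 − 15.38 = +0.93°C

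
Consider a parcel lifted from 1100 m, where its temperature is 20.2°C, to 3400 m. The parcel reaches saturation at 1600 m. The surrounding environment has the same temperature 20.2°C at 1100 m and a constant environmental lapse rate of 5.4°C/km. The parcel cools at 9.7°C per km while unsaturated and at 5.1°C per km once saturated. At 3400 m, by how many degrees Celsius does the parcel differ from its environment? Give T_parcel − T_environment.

-1.61°C (parcel cooler than environment)

Parcel:
  1100–1600 m, dry: Δz = 0.5 km ⇒ ΔT = -4.85°C; T = 15.35°C
  1600–3400 m, saturated: Δz = 1.8 km ⇒ ΔT = -9.18°C; T = 6.17°C
Environment:
  1100–3400 m, environment: Δz = 2.3 km ⇒ ΔT = -12.42°C; T = 7.78°C
T_parcel − T_env = 6.17 − 7.78 = -1.61°C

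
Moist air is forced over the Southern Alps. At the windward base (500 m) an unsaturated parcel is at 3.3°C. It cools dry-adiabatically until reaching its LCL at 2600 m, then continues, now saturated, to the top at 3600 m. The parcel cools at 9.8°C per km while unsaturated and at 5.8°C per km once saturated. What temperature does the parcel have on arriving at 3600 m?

500 → 2600 m (dry, 9.8°C/km): ΔT = -9.8 × 2.1 = -20.58°C → T = -17.28°C
2600 → 3600 m (saturated, 5.8°C/km): ΔT = -5.8 × 1 = -5.8°C → T = -23.08°C

-23.08°C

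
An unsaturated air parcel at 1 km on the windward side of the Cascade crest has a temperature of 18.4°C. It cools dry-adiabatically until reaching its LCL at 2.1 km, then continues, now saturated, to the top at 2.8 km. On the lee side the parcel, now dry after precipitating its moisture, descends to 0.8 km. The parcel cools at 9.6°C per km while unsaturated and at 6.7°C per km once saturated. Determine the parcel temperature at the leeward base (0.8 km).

Dry to 2100 m: -9.6 × 1.1 km = -10.56°C, so T = 7.84°C.
Saturated to 2800 m: -6.7 × 0.7 km = -4.69°C, so T = 3.15°C.
Dry descent to 800 m: +9.6 × 2 km = +19.2°C, so T = 22.35°C.

22.35°C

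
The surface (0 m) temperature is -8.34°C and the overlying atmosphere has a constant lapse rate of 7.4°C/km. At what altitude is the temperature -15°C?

900 m

Height above start = (-8.34 − (-15)) / 7.4 = 0.9 km
Altitude = 0 m + 900 m = 900 m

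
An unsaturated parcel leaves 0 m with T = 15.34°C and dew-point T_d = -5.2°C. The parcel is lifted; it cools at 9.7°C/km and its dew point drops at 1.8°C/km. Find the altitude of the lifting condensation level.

2600 m

T and T_d converge at 9.7 − 1.8 = 7.9°C per km
Height above start = (15.34 − (-5.2)) / 7.9 = 2.6 km
LCL altitude = 0 m + 2600 m = 2600 m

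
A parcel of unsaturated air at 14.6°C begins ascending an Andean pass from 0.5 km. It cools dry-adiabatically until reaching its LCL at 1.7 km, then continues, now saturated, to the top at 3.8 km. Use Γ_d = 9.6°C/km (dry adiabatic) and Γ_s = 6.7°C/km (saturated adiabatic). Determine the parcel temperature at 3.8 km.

From 500 m to 1700 m (dry): cools by 9.6 × 1.2 = 11.52°C, giving 3.08°C.
From 1700 m to 3800 m (saturated): cools by 6.7 × 2.1 = 14.07°C, giving -10.99°C.

-10.99°C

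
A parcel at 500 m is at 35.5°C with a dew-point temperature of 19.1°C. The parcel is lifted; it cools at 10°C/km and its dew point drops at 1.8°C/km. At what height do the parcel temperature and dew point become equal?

2500 m

T and T_d converge at 10 − 1.8 = 8.2°C per km
Height above start = (35.5 − 19.1) / 8.2 = 2 km
LCL altitude = 500 m + 2000 m = 2500 m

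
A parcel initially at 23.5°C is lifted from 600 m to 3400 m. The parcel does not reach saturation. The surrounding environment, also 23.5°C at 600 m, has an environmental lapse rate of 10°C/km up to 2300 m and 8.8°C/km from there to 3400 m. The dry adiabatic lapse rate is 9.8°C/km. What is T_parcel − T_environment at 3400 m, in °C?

-0.76°C (parcel cooler than environment)

Parcel:
  600 → 3400 m (dry, 9.8°C/km): ΔT = -9.8 × 2.8 = -27.44°C → T = -3.94°C
Environment:
  600 → 2300 m (environment, lower layer, 10°C/km): ΔT = -10 × 1.7 = -17°C → T = 6.5°C
  2300 → 3400 m (environment, upper layer, 8.8°C/km): ΔT = -8.8 × 1.1 = -9.68°C → T = -3.18°C
T_parcel − T_env = -3.94 − (-3.18) = -0.76°C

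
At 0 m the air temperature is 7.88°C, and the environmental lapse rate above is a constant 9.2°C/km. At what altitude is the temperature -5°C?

1400 m

Height above start = (7.88 − (-5)) / 9.2 = 1.4 km
Altitude = 0 m + 1400 m = 1400 m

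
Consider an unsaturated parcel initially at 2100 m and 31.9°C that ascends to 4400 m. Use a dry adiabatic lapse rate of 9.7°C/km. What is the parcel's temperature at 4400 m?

9.59°C

From 2100 m to 4400 m (dry adiabatic): cools by 9.7 × 2.3 = 22.31°C, giving 9.59°C.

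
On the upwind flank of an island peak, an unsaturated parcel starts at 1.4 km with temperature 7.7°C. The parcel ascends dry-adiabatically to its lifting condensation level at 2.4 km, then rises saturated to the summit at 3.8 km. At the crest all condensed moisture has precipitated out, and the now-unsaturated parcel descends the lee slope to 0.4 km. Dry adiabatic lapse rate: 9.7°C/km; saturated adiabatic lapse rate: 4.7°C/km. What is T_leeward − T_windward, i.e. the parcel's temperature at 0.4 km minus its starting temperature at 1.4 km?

+16.7°C

1400–2400 m, dry: Δz = 1 km ⇒ ΔT = -9.7°C; T = -2°C
2400–3800 m, saturated: Δz = 1.4 km ⇒ ΔT = -6.58°C; T = -8.58°C
3800–400 m, dry descent: Δz = 3.4 km ⇒ ΔT = +32.98°C; T = 24.4°C
Net change vs windward start: 24.4 − 7.7 = +16.7°C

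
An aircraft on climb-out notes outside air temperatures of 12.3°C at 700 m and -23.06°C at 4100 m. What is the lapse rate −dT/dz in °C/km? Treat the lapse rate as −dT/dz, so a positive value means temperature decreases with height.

10.4°C/km

Γ = −ΔT/Δz = (12.3 − (-23.06)) / (4100 − 700) m
  = 35.36°C / 3.4 km = 10.4°C/km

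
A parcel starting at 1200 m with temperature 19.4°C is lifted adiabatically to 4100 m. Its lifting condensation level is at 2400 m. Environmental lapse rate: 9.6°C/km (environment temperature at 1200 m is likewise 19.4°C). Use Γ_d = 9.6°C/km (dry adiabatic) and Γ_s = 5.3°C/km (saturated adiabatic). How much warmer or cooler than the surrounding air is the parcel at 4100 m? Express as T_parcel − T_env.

+7.31°C (parcel warmer than environment)

Parcel:
  From 1200 m to 2400 m (dry): cools by 9.6 × 1.2 = 11.52°C, giving 7.88°C.
  From 2400 m to 4100 m (saturated): cools by 5.3 × 1.7 = 9.01°C, giving -1.13°C.
Environment:
  From 1200 m to 4100 m (environment): cools by 9.6 × 2.9 = 27.84°C, giving -8.44°C.
T_parcel − T_env = -1.13 − (-8.44) = +7.31°C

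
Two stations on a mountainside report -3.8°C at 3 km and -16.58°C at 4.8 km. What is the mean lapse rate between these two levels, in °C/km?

7.1°C/km

Γ = −ΔT/Δz = (-3.8 − (-16.58)) / (4800 − 3000) m
  = 12.78°C / 1.8 km = 7.1°C/km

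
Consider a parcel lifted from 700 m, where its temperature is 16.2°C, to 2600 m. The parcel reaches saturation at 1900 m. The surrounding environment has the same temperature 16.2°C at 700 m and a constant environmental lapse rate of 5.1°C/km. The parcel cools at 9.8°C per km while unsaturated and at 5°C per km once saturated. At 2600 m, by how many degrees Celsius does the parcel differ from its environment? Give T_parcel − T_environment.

-5.57°C (parcel cooler than environment)

Parcel:
  700 → 1900 m (dry, 9.8°C/km): ΔT = -9.8 × 1.2 = -11.76°C → T = 4.44°C
  1900 → 2600 m (saturated, 5°C/km): ΔT = -5 × 0.7 = -3.5°C → T = 0.94°C
Environment:
  700 → 2600 m (environment, 5.1°C/km): ΔT = -5.1 × 1.9 = -9.69°C → T = 6.51°C
T_parcel − T_env = 0.94 − 6.51 = -5.57°C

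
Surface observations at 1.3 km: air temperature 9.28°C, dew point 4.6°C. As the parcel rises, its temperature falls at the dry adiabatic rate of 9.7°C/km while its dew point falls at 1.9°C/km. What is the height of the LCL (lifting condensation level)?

1.9 km

T and T_d converge at 9.7 − 1.9 = 7.8°C per km
Height above start = (9.28 − 4.6) / 7.8 = 0.6 km
LCL altitude = 1300 m + 600 m = 1900 m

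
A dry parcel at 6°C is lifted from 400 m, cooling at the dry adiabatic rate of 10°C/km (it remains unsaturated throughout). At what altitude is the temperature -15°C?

Height above start = (6 − (-15)) / 10 = 2.1 km
Altitude = 400 m + 2100 m = 2500 m

2500 m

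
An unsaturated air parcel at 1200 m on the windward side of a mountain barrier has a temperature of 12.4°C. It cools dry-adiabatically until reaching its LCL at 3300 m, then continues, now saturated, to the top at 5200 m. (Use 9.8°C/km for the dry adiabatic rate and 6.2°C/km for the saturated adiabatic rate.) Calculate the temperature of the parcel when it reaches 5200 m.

1200–3300 m, dry: Δz = 2.1 km ⇒ ΔT = -20.58°C; T = -8.18°C
3300–5200 m, saturated: Δz = 1.9 km ⇒ ΔT = -11.78°C; T = -19.96°C

-19.96°C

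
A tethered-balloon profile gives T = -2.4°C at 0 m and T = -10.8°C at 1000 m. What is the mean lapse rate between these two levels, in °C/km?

Γ = −ΔT/Δz = (-2.4 − (-10.8)) / (1000 − 0) m
  = 8.4°C / 1 km = 8.4°C/km

8.4°C/km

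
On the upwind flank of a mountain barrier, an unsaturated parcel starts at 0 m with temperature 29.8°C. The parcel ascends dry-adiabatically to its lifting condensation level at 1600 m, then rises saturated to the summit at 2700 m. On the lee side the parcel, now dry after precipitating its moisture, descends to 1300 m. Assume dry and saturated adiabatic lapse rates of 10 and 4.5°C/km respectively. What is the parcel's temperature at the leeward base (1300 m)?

22.85°C

0–1600 m, dry: Δz = 1.6 km ⇒ ΔT = -16°C; T = 13.8°C
1600–2700 m, saturated: Δz = 1.1 km ⇒ ΔT = -4.95°C; T = 8.85°C
2700–1300 m, dry descent: Δz = 1.4 km ⇒ ΔT = +14°C; T = 22.85°C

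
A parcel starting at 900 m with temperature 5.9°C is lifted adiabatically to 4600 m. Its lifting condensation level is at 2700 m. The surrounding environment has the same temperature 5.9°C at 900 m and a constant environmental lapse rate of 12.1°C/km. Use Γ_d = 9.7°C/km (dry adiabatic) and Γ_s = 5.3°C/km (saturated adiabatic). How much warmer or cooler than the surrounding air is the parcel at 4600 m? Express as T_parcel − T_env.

+17.24°C (parcel warmer than environment)

Parcel:
  900–2700 m, dry: Δz = 1.8 km ⇒ ΔT = -17.46°C; T = -11.56°C
  2700–4600 m, saturated: Δz = 1.9 km ⇒ ΔT = -10.07°C; T = -21.63°C
Environment:
  900–4600 m, environment: Δz = 3.7 km ⇒ ΔT = -44.77°C; T = -38.87°C
T_parcel − T_env = -21.63 − (-38.87) = +17.24°C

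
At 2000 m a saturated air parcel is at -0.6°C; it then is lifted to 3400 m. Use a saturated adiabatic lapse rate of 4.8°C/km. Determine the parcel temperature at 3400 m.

-7.32°C

From 2000 m to 3400 m (saturated adiabatic): cools by 4.8 × 1.4 = 6.72°C, giving -7.32°C.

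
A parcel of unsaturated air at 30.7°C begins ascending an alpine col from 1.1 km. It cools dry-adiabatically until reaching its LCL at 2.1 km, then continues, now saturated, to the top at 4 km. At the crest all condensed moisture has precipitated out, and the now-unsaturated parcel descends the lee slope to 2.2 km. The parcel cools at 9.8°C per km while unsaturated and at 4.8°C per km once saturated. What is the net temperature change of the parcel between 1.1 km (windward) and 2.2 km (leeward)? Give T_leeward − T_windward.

-1.28°C

From 1100 m to 2100 m (dry): cools by 9.8 × 1 = 9.8°C, giving 20.9°C.
From 2100 m to 4000 m (saturated): cools by 4.8 × 1.9 = 9.12°C, giving 11.78°C.
From 4000 m to 2200 m (dry descent): warms by 9.8 × 1.8 = 17.64°C, giving 29.42°C.
Net change vs windward start: 29.42 − 30.7 = -1.28°C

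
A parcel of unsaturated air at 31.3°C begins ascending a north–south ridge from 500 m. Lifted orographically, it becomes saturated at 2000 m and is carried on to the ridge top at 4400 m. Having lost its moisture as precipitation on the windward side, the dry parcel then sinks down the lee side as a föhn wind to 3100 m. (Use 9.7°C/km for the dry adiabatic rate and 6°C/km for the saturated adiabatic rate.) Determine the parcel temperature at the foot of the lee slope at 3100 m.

14.96°C

500–2000 m, dry: Δz = 1.5 km ⇒ ΔT = -14.55°C; T = 16.75°C
2000–4400 m, saturated: Δz = 2.4 km ⇒ ΔT = -14.4°C; T = 2.35°C
4400–3100 m, dry descent: Δz = 1.3 km ⇒ ΔT = +12.61°C; T = 14.96°C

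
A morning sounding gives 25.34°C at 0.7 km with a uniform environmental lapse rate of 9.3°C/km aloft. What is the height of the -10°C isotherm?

4.5 km

Height above start = (25.34 − (-10)) / 9.3 = 3.8 km
Altitude = 700 m + 3800 m = 4500 m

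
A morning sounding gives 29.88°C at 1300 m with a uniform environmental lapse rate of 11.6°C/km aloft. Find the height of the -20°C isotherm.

Height above start = (29.88 − (-20)) / 11.6 = 4.3 km
Altitude = 1300 m + 4300 m = 5600 m

5600 m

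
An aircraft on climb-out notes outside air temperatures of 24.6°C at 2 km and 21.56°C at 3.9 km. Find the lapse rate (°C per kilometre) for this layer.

1.6°C/km

Γ = −ΔT/Δz = (24.6 − 21.56) / (3900 − 2000) m
  = 3.04°C / 1.9 km = 1.6°C/km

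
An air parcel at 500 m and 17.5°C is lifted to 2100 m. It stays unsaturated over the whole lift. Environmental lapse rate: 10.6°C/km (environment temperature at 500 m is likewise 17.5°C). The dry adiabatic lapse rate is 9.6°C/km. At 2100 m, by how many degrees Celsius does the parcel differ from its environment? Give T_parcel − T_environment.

+1.6°C (parcel warmer than environment)

Parcel:
  From 500 m to 2100 m (dry): cools by 9.6 × 1.6 = 15.36°C, giving 2.14°C.
Environment:
  From 500 m to 2100 m (environment): cools by 10.6 × 1.6 = 16.96°C, giving 0.54°C.
T_parcel − T_env = 2.14 − 0.54 = +1.6°C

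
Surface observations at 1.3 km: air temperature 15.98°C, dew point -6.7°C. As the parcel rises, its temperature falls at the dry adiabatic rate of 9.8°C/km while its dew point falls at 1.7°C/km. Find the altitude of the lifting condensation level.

4.1 km

T and T_d converge at 9.8 − 1.7 = 8.1°C per km
Height above start = (15.98 − (-6.7)) / 8.1 = 2.8 km
LCL altitude = 1300 m + 2800 m = 4100 m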